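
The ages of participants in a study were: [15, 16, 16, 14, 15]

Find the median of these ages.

15

Step 1: Sort the data in ascending order: [14, 15, 15, 16, 16]
Step 2: The number of values is n = 5.
Step 3: Since n is odd, the median is the middle value at position 3: 15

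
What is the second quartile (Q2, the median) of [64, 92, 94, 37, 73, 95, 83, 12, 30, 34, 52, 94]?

68.5

Step 1: Sort the data: [12, 30, 34, 37, 52, 64, 73, 83, 92, 94, 94, 95]
Step 2: n = 12
Step 3: Q2 is the median. Since n is even, it is the average of the values at positions 6 and 7:
  Q2 = (64 + 73) / 2 = 68.5
Step 4: Q2 = 68.5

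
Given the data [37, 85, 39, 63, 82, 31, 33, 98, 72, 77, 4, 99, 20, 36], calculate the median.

51

Step 1: Sort the data in ascending order: [4, 20, 31, 33, 36, 37, 39, 63, 72, 77, 82, 85, 98, 99]
Step 2: The number of values is n = 14.
Step 3: Since n is even, the median is the average of positions 7 and 8:
  Median = (39 + 63) / 2 = 51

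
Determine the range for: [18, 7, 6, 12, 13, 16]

12

Step 1: Identify the maximum value: max = 18
Step 2: Identify the minimum value: min = 6
Step 3: Range = max - min = 18 - 6 = 12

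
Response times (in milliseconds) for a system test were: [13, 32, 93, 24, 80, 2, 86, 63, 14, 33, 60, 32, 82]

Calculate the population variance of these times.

909.2544

Step 1: Compute the mean: (13 + 32 + 93 + 24 + 80 + 2 + 86 + 63 + 14 + 33 + 60 + 32 + 82) / 13 = 47.2308
Step 2: Compute squared deviations from the mean:
  (13 - 47.2308)^2 = 1171.7456
  (32 - 47.2308)^2 = 231.9763
  (93 - 47.2308)^2 = 2094.8225
  (24 - 47.2308)^2 = 539.6686
  (80 - 47.2308)^2 = 1073.8225
  (2 - 47.2308)^2 = 2045.8225
  (86 - 47.2308)^2 = 1503.0533
  (63 - 47.2308)^2 = 248.6686
  (14 - 47.2308)^2 = 1104.284
  (33 - 47.2308)^2 = 202.5148
  (60 - 47.2308)^2 = 163.0533
  (32 - 47.2308)^2 = 231.9763
  (82 - 47.2308)^2 = 1208.8994
Step 3: Sum of squared deviations = 11820.3077
Step 4: Population variance = 11820.3077 / 13 = 909.2544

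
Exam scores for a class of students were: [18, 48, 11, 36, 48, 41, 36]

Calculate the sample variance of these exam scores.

205.6667

Step 1: Compute the mean: (18 + 48 + 11 + 36 + 48 + 41 + 36) / 7 = 34
Step 2: Compute squared deviations from the mean:
  (18 - 34)^2 = 256
  (48 - 34)^2 = 196
  (11 - 34)^2 = 529
  (36 - 34)^2 = 4
  (48 - 34)^2 = 196
  (41 - 34)^2 = 49
  (36 - 34)^2 = 4
Step 3: Sum of squared deviations = 1234
Step 4: Sample variance = 1234 / 6 = 205.6667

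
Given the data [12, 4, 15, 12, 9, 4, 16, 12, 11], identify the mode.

12

Step 1: Count the frequency of each value:
  4: appears 2 time(s)
  9: appears 1 time(s)
  11: appears 1 time(s)
  12: appears 3 time(s)
  15: appears 1 time(s)
  16: appears 1 time(s)
Step 2: The value 12 appears most frequently (3 times).
Step 3: Mode = 12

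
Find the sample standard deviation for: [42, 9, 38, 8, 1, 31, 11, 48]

18.213

Step 1: Compute the mean: 23.5
Step 2: Sum of squared deviations from the mean: 2322
Step 3: Sample variance = 2322 / 7 = 331.7143
Step 4: Standard deviation = sqrt(331.7143) = 18.213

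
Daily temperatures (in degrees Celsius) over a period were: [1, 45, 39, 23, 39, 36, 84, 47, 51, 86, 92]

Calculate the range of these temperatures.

91

Step 1: Identify the maximum value: max = 92
Step 2: Identify the minimum value: min = 1
Step 3: Range = max - min = 92 - 1 = 91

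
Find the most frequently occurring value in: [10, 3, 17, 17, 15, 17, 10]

17

Step 1: Count the frequency of each value:
  3: appears 1 time(s)
  10: appears 2 time(s)
  15: appears 1 time(s)
  17: appears 3 time(s)
Step 2: The value 17 appears most frequently (3 times).
Step 3: Mode = 17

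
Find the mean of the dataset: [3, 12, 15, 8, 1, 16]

9.1667

Step 1: Sum all values: 3 + 12 + 15 + 8 + 1 + 16 = 55
Step 2: Count the number of values: n = 6
Step 3: Mean = sum / n = 55 / 6 = 9.1667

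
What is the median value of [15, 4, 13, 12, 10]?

12

Step 1: Sort the data in ascending order: [4, 10, 12, 13, 15]
Step 2: The number of values is n = 5.
Step 3: Since n is odd, the median is the middle value at position 3: 12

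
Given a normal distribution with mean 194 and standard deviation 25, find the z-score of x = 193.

-0.04

Step 1: Recall the z-score formula: z = (x - mu) / sigma
Step 2: Substitute values: z = (193 - 194) / 25
Step 3: z = -1 / 25 = -0.04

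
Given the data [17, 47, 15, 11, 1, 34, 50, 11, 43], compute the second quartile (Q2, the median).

17

Step 1: Sort the data: [1, 11, 11, 15, 17, 34, 43, 47, 50]
Step 2: n = 9
Step 3: Q2 is the median. Since n is odd, it is the middle value at position 5: 17
Step 4: Q2 = 17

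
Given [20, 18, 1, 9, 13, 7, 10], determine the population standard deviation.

6.0339

Step 1: Compute the mean: 11.1429
Step 2: Sum of squared deviations from the mean: 254.8571
Step 3: Population variance = 254.8571 / 7 = 36.4082
Step 4: Standard deviation = sqrt(36.4082) = 6.0339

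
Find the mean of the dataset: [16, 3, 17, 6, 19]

12.2

Step 1: Sum all values: 16 + 3 + 17 + 6 + 19 = 61
Step 2: Count the number of values: n = 5
Step 3: Mean = sum / n = 61 / 5 = 12.2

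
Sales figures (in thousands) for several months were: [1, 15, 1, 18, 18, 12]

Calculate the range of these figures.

17

Step 1: Identify the maximum value: max = 18
Step 2: Identify the minimum value: min = 1
Step 3: Range = max - min = 18 - 1 = 17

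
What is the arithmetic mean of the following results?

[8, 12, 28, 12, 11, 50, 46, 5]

21.5

Step 1: Sum all values: 8 + 12 + 28 + 12 + 11 + 50 + 46 + 5 = 172
Step 2: Count the number of values: n = 8
Step 3: Mean = sum / n = 172 / 8 = 21.5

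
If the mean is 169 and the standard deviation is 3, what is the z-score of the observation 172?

1

Step 1: Recall the z-score formula: z = (x - mu) / sigma
Step 2: Substitute values: z = (172 - 169) / 3
Step 3: z = 3 / 3 = 1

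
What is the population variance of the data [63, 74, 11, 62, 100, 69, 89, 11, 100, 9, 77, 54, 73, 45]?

889.4541

Step 1: Compute the mean: (63 + 74 + 11 + 62 + 100 + 69 + 89 + 11 + 100 + 9 + 77 + 54 + 73 + 45) / 14 = 59.7857
Step 2: Compute squared deviations from the mean:
  (63 - 59.7857)^2 = 10.3316
  (74 - 59.7857)^2 = 202.0459
  (11 - 59.7857)^2 = 2380.0459
  (62 - 59.7857)^2 = 4.9031
  (100 - 59.7857)^2 = 1617.1888
  (69 - 59.7857)^2 = 84.9031
  (89 - 59.7857)^2 = 853.4745
  (11 - 59.7857)^2 = 2380.0459
  (100 - 59.7857)^2 = 1617.1888
  (9 - 59.7857)^2 = 2579.1888
  (77 - 59.7857)^2 = 296.3316
  (54 - 59.7857)^2 = 33.4745
  (73 - 59.7857)^2 = 174.6173
  (45 - 59.7857)^2 = 218.6173
Step 3: Sum of squared deviations = 12452.3571
Step 4: Population variance = 12452.3571 / 14 = 889.4541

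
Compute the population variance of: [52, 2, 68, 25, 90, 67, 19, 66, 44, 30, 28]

633.3223

Step 1: Compute the mean: (52 + 2 + 68 + 25 + 90 + 67 + 19 + 66 + 44 + 30 + 28) / 11 = 44.6364
Step 2: Compute squared deviations from the mean:
  (52 - 44.6364)^2 = 54.2231
  (2 - 44.6364)^2 = 1817.8595
  (68 - 44.6364)^2 = 545.8595
  (25 - 44.6364)^2 = 385.5868
  (90 - 44.6364)^2 = 2057.8595
  (67 - 44.6364)^2 = 500.1322
  (19 - 44.6364)^2 = 657.2231
  (66 - 44.6364)^2 = 456.405
  (44 - 44.6364)^2 = 0.405
  (30 - 44.6364)^2 = 214.2231
  (28 - 44.6364)^2 = 276.7686
Step 3: Sum of squared deviations = 6966.5455
Step 4: Population variance = 6966.5455 / 11 = 633.3223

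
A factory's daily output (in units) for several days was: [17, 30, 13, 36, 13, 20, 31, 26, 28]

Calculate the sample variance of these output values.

69.4444

Step 1: Compute the mean: (17 + 30 + 13 + 36 + 13 + 20 + 31 + 26 + 28) / 9 = 23.7778
Step 2: Compute squared deviations from the mean:
  (17 - 23.7778)^2 = 45.9383
  (30 - 23.7778)^2 = 38.716
  (13 - 23.7778)^2 = 116.1605
  (36 - 23.7778)^2 = 149.3827
  (13 - 23.7778)^2 = 116.1605
  (20 - 23.7778)^2 = 14.2716
  (31 - 23.7778)^2 = 52.1605
  (26 - 23.7778)^2 = 4.9383
  (28 - 23.7778)^2 = 17.8272
Step 3: Sum of squared deviations = 555.5556
Step 4: Sample variance = 555.5556 / 8 = 69.4444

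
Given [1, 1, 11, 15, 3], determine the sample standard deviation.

6.4187

Step 1: Compute the mean: 6.2
Step 2: Sum of squared deviations from the mean: 164.8
Step 3: Sample variance = 164.8 / 4 = 41.2
Step 4: Standard deviation = sqrt(41.2) = 6.4187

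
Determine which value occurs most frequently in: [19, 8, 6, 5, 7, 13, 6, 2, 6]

6

Step 1: Count the frequency of each value:
  2: appears 1 time(s)
  5: appears 1 time(s)
  6: appears 3 time(s)
  7: appears 1 time(s)
  8: appears 1 time(s)
  13: appears 1 time(s)
  19: appears 1 time(s)
Step 2: The value 6 appears most frequently (3 times).
Step 3: Mode = 6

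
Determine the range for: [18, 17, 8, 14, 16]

10

Step 1: Identify the maximum value: max = 18
Step 2: Identify the minimum value: min = 8
Step 3: Range = max - min = 18 - 8 = 10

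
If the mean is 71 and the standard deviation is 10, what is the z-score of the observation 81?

1

Step 1: Recall the z-score formula: z = (x - mu) / sigma
Step 2: Substitute values: z = (81 - 71) / 10
Step 3: z = 10 / 10 = 1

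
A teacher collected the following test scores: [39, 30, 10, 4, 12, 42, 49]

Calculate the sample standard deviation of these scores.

17.8125

Step 1: Compute the mean: 26.5714
Step 2: Sum of squared deviations from the mean: 1903.7143
Step 3: Sample variance = 1903.7143 / 6 = 317.2857
Step 4: Standard deviation = sqrt(317.2857) = 17.8125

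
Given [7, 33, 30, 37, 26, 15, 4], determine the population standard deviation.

12.0915

Step 1: Compute the mean: 21.7143
Step 2: Sum of squared deviations from the mean: 1023.4286
Step 3: Population variance = 1023.4286 / 7 = 146.2041
Step 4: Standard deviation = sqrt(146.2041) = 12.0915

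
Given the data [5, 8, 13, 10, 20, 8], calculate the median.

9

Step 1: Sort the data in ascending order: [5, 8, 8, 10, 13, 20]
Step 2: The number of values is n = 6.
Step 3: Since n is even, the median is the average of positions 3 and 4:
  Median = (8 + 10) / 2 = 9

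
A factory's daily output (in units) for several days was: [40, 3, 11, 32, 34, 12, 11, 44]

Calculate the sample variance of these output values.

248.5536

Step 1: Compute the mean: (40 + 3 + 11 + 32 + 34 + 12 + 11 + 44) / 8 = 23.375
Step 2: Compute squared deviations from the mean:
  (40 - 23.375)^2 = 276.3906
  (3 - 23.375)^2 = 415.1406
  (11 - 23.375)^2 = 153.1406
  (32 - 23.375)^2 = 74.3906
  (34 - 23.375)^2 = 112.8906
  (12 - 23.375)^2 = 129.3906
  (11 - 23.375)^2 = 153.1406
  (44 - 23.375)^2 = 425.3906
Step 3: Sum of squared deviations = 1739.875
Step 4: Sample variance = 1739.875 / 7 = 248.5536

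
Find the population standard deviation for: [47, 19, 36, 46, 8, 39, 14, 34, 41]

13.4917

Step 1: Compute the mean: 31.5556
Step 2: Sum of squared deviations from the mean: 1638.2222
Step 3: Population variance = 1638.2222 / 9 = 182.0247
Step 4: Standard deviation = sqrt(182.0247) = 13.4917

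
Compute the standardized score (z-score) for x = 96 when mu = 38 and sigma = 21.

2.7619

Step 1: Recall the z-score formula: z = (x - mu) / sigma
Step 2: Substitute values: z = (96 - 38) / 21
Step 3: z = 58 / 21 = 2.7619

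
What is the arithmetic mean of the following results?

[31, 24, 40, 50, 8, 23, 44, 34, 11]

29.4444

Step 1: Sum all values: 31 + 24 + 40 + 50 + 8 + 23 + 44 + 34 + 11 = 265
Step 2: Count the number of values: n = 9
Step 3: Mean = sum / n = 265 / 9 = 29.4444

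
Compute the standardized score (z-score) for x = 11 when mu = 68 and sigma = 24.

-2.375

Step 1: Recall the z-score formula: z = (x - mu) / sigma
Step 2: Substitute values: z = (11 - 68) / 24
Step 3: z = -57 / 24 = -2.375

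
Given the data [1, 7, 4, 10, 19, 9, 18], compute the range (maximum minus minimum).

18

Step 1: Identify the maximum value: max = 19
Step 2: Identify the minimum value: min = 1
Step 3: Range = max - min = 19 - 1 = 18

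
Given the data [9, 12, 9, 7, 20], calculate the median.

9

Step 1: Sort the data in ascending order: [7, 9, 9, 12, 20]
Step 2: The number of values is n = 5.
Step 3: Since n is odd, the median is the middle value at position 3: 9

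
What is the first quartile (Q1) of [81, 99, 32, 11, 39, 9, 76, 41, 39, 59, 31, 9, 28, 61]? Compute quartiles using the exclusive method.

23.75

Step 1: Sort the data: [9, 9, 11, 28, 31, 32, 39, 39, 41, 59, 61, 76, 81, 99]
Step 2: n = 14
Step 3: Using the exclusive quartile method:
  Q1 = 23.75
  Q2 (median) = 39
  Q3 = 64.75
  IQR = Q3 - Q1 = 64.75 - 23.75 = 41
Step 4: Q1 = 23.75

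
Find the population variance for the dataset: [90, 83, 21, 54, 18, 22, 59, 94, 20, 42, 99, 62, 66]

818.7456

Step 1: Compute the mean: (90 + 83 + 21 + 54 + 18 + 22 + 59 + 94 + 20 + 42 + 99 + 62 + 66) / 13 = 56.1538
Step 2: Compute squared deviations from the mean:
  (90 - 56.1538)^2 = 1145.5621
  (83 - 56.1538)^2 = 720.716
  (21 - 56.1538)^2 = 1235.7929
  (54 - 56.1538)^2 = 4.6391
  (18 - 56.1538)^2 = 1455.716
  (22 - 56.1538)^2 = 1166.4852
  (59 - 56.1538)^2 = 8.1006
  (94 - 56.1538)^2 = 1432.3314
  (20 - 56.1538)^2 = 1307.1006
  (42 - 56.1538)^2 = 200.3314
  (99 - 56.1538)^2 = 1835.7929
  (62 - 56.1538)^2 = 34.1775
  (66 - 56.1538)^2 = 96.9467
Step 3: Sum of squared deviations = 10643.6923
Step 4: Population variance = 10643.6923 / 13 = 818.7456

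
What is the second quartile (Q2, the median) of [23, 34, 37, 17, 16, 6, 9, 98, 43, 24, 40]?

24

Step 1: Sort the data: [6, 9, 16, 17, 23, 24, 34, 37, 40, 43, 98]
Step 2: n = 11
Step 3: Q2 is the median. Since n is odd, it is the middle value at position 6: 24
Step 4: Q2 = 24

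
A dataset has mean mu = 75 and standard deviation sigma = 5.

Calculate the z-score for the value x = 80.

1

Step 1: Recall the z-score formula: z = (x - mu) / sigma
Step 2: Substitute values: z = (80 - 75) / 5
Step 3: z = 5 / 5 = 1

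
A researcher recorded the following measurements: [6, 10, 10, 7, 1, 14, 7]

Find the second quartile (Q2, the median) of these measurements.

7

Step 1: Sort the data: [1, 6, 7, 7, 10, 10, 14]
Step 2: n = 7
Step 3: Q2 is the median. Since n is odd, it is the middle value at position 4: 7
Step 4: Q2 = 7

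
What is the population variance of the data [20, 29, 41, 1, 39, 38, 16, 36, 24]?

155.6543

Step 1: Compute the mean: (20 + 29 + 41 + 1 + 39 + 38 + 16 + 36 + 24) / 9 = 27.1111
Step 2: Compute squared deviations from the mean:
  (20 - 27.1111)^2 = 50.5679
  (29 - 27.1111)^2 = 3.5679
  (41 - 27.1111)^2 = 192.9012
  (1 - 27.1111)^2 = 681.7901
  (39 - 27.1111)^2 = 141.3457
  (38 - 27.1111)^2 = 118.5679
  (16 - 27.1111)^2 = 123.4568
  (36 - 27.1111)^2 = 79.0123
  (24 - 27.1111)^2 = 9.679
Step 3: Sum of squared deviations = 1400.8889
Step 4: Population variance = 1400.8889 / 9 = 155.6543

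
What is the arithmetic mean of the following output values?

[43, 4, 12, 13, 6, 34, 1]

16.1429

Step 1: Sum all values: 43 + 4 + 12 + 13 + 6 + 34 + 1 = 113
Step 2: Count the number of values: n = 7
Step 3: Mean = sum / n = 113 / 7 = 16.1429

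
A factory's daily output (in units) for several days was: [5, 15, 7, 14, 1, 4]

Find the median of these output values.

6

Step 1: Sort the data in ascending order: [1, 4, 5, 7, 14, 15]
Step 2: The number of values is n = 6.
Step 3: Since n is even, the median is the average of positions 3 and 4:
  Median = (5 + 7) / 2 = 6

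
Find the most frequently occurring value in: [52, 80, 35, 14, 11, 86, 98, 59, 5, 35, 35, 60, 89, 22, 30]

35

Step 1: Count the frequency of each value:
  5: appears 1 time(s)
  11: appears 1 time(s)
  14: appears 1 time(s)
  22: appears 1 time(s)
  30: appears 1 time(s)
  35: appears 3 time(s)
  52: appears 1 time(s)
  59: appears 1 time(s)
  60: appears 1 time(s)
  80: appears 1 time(s)
  86: appears 1 time(s)
  89: appears 1 time(s)
  98: appears 1 time(s)
Step 2: The value 35 appears most frequently (3 times).
Step 3: Mode = 35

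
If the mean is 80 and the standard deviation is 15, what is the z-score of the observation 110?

2

Step 1: Recall the z-score formula: z = (x - mu) / sigma
Step 2: Substitute values: z = (110 - 80) / 15
Step 3: z = 30 / 15 = 2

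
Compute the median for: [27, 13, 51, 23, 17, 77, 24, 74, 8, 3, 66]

24

Step 1: Sort the data in ascending order: [3, 8, 13, 17, 23, 24, 27, 51, 66, 74, 77]
Step 2: The number of values is n = 11.
Step 3: Since n is odd, the median is the middle value at position 6: 24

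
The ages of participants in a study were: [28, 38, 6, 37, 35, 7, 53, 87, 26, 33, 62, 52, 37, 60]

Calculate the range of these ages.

81

Step 1: Identify the maximum value: max = 87
Step 2: Identify the minimum value: min = 6
Step 3: Range = max - min = 87 - 6 = 81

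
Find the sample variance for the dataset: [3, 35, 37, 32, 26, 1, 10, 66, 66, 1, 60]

639.2545

Step 1: Compute the mean: (3 + 35 + 37 + 32 + 26 + 1 + 10 + 66 + 66 + 1 + 60) / 11 = 30.6364
Step 2: Compute squared deviations from the mean:
  (3 - 30.6364)^2 = 763.7686
  (35 - 30.6364)^2 = 19.0413
  (37 - 30.6364)^2 = 40.4959
  (32 - 30.6364)^2 = 1.8595
  (26 - 30.6364)^2 = 21.4959
  (1 - 30.6364)^2 = 878.314
  (10 - 30.6364)^2 = 425.8595
  (66 - 30.6364)^2 = 1250.5868
  (66 - 30.6364)^2 = 1250.5868
  (1 - 30.6364)^2 = 878.314
  (60 - 30.6364)^2 = 862.2231
Step 3: Sum of squared deviations = 6392.5455
Step 4: Sample variance = 6392.5455 / 10 = 639.2545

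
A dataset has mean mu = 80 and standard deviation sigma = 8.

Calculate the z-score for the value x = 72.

-1

Step 1: Recall the z-score formula: z = (x - mu) / sigma
Step 2: Substitute values: z = (72 - 80) / 8
Step 3: z = -8 / 8 = -1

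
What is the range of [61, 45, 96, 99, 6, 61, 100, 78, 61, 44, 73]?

94

Step 1: Identify the maximum value: max = 100
Step 2: Identify the minimum value: min = 6
Step 3: Range = max - min = 100 - 6 = 94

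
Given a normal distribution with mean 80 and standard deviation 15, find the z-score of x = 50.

-2

Step 1: Recall the z-score formula: z = (x - mu) / sigma
Step 2: Substitute values: z = (50 - 80) / 15
Step 3: z = -30 / 15 = -2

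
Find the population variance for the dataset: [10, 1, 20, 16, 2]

56.16

Step 1: Compute the mean: (10 + 1 + 20 + 16 + 2) / 5 = 9.8
Step 2: Compute squared deviations from the mean:
  (10 - 9.8)^2 = 0.04
  (1 - 9.8)^2 = 77.44
  (20 - 9.8)^2 = 104.04
  (16 - 9.8)^2 = 38.44
  (2 - 9.8)^2 = 60.84
Step 3: Sum of squared deviations = 280.8
Step 4: Population variance = 280.8 / 5 = 56.16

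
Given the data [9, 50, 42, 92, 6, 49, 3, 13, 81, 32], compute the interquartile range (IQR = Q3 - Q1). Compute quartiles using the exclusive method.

49.5

Step 1: Sort the data: [3, 6, 9, 13, 32, 42, 49, 50, 81, 92]
Step 2: n = 10
Step 3: Using the exclusive quartile method:
  Q1 = 8.25
  Q2 (median) = 37
  Q3 = 57.75
  IQR = Q3 - Q1 = 57.75 - 8.25 = 49.5
Step 4: IQR = 49.5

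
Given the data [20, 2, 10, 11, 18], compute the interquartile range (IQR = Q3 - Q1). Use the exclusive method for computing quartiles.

13

Step 1: Sort the data: [2, 10, 11, 18, 20]
Step 2: n = 5
Step 3: Using the exclusive quartile method:
  Q1 = 6
  Q2 (median) = 11
  Q3 = 19
  IQR = Q3 - Q1 = 19 - 6 = 13
Step 4: IQR = 13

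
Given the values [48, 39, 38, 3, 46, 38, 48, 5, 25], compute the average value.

32.2222

Step 1: Sum all values: 48 + 39 + 38 + 3 + 46 + 38 + 48 + 5 + 25 = 290
Step 2: Count the number of values: n = 9
Step 3: Mean = sum / n = 290 / 9 = 32.2222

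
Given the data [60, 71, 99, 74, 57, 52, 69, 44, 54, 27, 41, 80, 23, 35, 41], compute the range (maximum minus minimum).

76

Step 1: Identify the maximum value: max = 99
Step 2: Identify the minimum value: min = 23
Step 3: Range = max - min = 99 - 23 = 76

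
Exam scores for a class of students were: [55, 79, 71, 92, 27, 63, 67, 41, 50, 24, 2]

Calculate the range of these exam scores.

90

Step 1: Identify the maximum value: max = 92
Step 2: Identify the minimum value: min = 2
Step 3: Range = max - min = 92 - 2 = 90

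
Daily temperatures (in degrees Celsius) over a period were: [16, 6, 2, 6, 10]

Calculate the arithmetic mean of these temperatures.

8

Step 1: Sum all values: 16 + 6 + 2 + 6 + 10 = 40
Step 2: Count the number of values: n = 5
Step 3: Mean = sum / n = 40 / 5 = 8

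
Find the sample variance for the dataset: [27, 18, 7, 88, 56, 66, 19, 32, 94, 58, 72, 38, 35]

762.7436

Step 1: Compute the mean: (27 + 18 + 7 + 88 + 56 + 66 + 19 + 32 + 94 + 58 + 72 + 38 + 35) / 13 = 46.9231
Step 2: Compute squared deviations from the mean:
  (27 - 46.9231)^2 = 396.929
  (18 - 46.9231)^2 = 836.5444
  (7 - 46.9231)^2 = 1593.8521
  (88 - 46.9231)^2 = 1687.3136
  (56 - 46.9231)^2 = 82.3905
  (66 - 46.9231)^2 = 363.929
  (19 - 46.9231)^2 = 779.6982
  (32 - 46.9231)^2 = 222.6982
  (94 - 46.9231)^2 = 2216.2367
  (58 - 46.9231)^2 = 122.6982
  (72 - 46.9231)^2 = 628.8521
  (38 - 46.9231)^2 = 79.6213
  (35 - 46.9231)^2 = 142.1598
Step 3: Sum of squared deviations = 9152.9231
Step 4: Sample variance = 9152.9231 / 12 = 762.7436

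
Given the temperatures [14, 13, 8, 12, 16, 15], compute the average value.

13

Step 1: Sum all values: 14 + 13 + 8 + 12 + 16 + 15 = 78
Step 2: Count the number of values: n = 6
Step 3: Mean = sum / n = 78 / 6 = 13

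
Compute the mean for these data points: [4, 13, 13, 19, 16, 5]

11.6667

Step 1: Sum all values: 4 + 13 + 13 + 19 + 16 + 5 = 70
Step 2: Count the number of values: n = 6
Step 3: Mean = sum / n = 70 / 6 = 11.6667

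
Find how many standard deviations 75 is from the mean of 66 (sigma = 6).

1.5

Step 1: Recall the z-score formula: z = (x - mu) / sigma
Step 2: Substitute values: z = (75 - 66) / 6
Step 3: z = 9 / 6 = 1.5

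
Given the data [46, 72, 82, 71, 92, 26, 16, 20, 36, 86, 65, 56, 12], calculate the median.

56

Step 1: Sort the data in ascending order: [12, 16, 20, 26, 36, 46, 56, 65, 71, 72, 82, 86, 92]
Step 2: The number of values is n = 13.
Step 3: Since n is odd, the median is the middle value at position 7: 56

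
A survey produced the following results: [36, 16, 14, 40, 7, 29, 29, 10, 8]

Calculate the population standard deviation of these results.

11.8977

Step 1: Compute the mean: 21
Step 2: Sum of squared deviations from the mean: 1274
Step 3: Population variance = 1274 / 9 = 141.5556
Step 4: Standard deviation = sqrt(141.5556) = 11.8977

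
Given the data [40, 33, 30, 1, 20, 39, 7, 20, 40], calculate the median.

30

Step 1: Sort the data in ascending order: [1, 7, 20, 20, 30, 33, 39, 40, 40]
Step 2: The number of values is n = 9.
Step 3: Since n is odd, the median is the middle value at position 5: 30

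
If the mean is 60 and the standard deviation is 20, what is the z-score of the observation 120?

3

Step 1: Recall the z-score formula: z = (x - mu) / sigma
Step 2: Substitute values: z = (120 - 60) / 20
Step 3: z = 60 / 20 = 3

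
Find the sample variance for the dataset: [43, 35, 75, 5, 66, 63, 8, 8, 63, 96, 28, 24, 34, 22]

781.1429

Step 1: Compute the mean: (43 + 35 + 75 + 5 + 66 + 63 + 8 + 8 + 63 + 96 + 28 + 24 + 34 + 22) / 14 = 40.7143
Step 2: Compute squared deviations from the mean:
  (43 - 40.7143)^2 = 5.2245
  (35 - 40.7143)^2 = 32.6531
  (75 - 40.7143)^2 = 1175.5102
  (5 - 40.7143)^2 = 1275.5102
  (66 - 40.7143)^2 = 639.3673
  (63 - 40.7143)^2 = 496.6531
  (8 - 40.7143)^2 = 1070.2245
  (8 - 40.7143)^2 = 1070.2245
  (63 - 40.7143)^2 = 496.6531
  (96 - 40.7143)^2 = 3056.5102
  (28 - 40.7143)^2 = 161.6531
  (24 - 40.7143)^2 = 279.3673
  (34 - 40.7143)^2 = 45.0816
  (22 - 40.7143)^2 = 350.2245
Step 3: Sum of squared deviations = 10154.8571
Step 4: Sample variance = 10154.8571 / 13 = 781.1429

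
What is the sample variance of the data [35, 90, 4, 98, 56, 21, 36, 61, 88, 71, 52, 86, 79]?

852.0256

Step 1: Compute the mean: (35 + 90 + 4 + 98 + 56 + 21 + 36 + 61 + 88 + 71 + 52 + 86 + 79) / 13 = 59.7692
Step 2: Compute squared deviations from the mean:
  (35 - 59.7692)^2 = 613.5148
  (90 - 59.7692)^2 = 913.8994
  (4 - 59.7692)^2 = 3110.2071
  (98 - 59.7692)^2 = 1461.5917
  (56 - 59.7692)^2 = 14.2071
  (21 - 59.7692)^2 = 1503.0533
  (36 - 59.7692)^2 = 564.9763
  (61 - 59.7692)^2 = 1.5148
  (88 - 59.7692)^2 = 796.9763
  (71 - 59.7692)^2 = 126.1302
  (52 - 59.7692)^2 = 60.3609
  (86 - 59.7692)^2 = 688.0533
  (79 - 59.7692)^2 = 369.8225
Step 3: Sum of squared deviations = 10224.3077
Step 4: Sample variance = 10224.3077 / 12 = 852.0256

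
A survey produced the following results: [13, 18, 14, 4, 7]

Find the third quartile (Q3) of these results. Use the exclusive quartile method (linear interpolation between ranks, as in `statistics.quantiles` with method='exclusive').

16

Step 1: Sort the data: [4, 7, 13, 14, 18]
Step 2: n = 5
Step 3: Using the exclusive quartile method:
  Q1 = 5.5
  Q2 (median) = 13
  Q3 = 16
  IQR = Q3 - Q1 = 16 - 5.5 = 10.5
Step 4: Q3 = 16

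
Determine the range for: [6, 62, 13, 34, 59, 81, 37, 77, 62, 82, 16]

76

Step 1: Identify the maximum value: max = 82
Step 2: Identify the minimum value: min = 6
Step 3: Range = max - min = 82 - 6 = 76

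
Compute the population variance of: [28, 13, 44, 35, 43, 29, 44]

111.9184

Step 1: Compute the mean: (28 + 13 + 44 + 35 + 43 + 29 + 44) / 7 = 33.7143
Step 2: Compute squared deviations from the mean:
  (28 - 33.7143)^2 = 32.6531
  (13 - 33.7143)^2 = 429.0816
  (44 - 33.7143)^2 = 105.7959
  (35 - 33.7143)^2 = 1.6531
  (43 - 33.7143)^2 = 86.2245
  (29 - 33.7143)^2 = 22.2245
  (44 - 33.7143)^2 = 105.7959
Step 3: Sum of squared deviations = 783.4286
Step 4: Population variance = 783.4286 / 7 = 111.9184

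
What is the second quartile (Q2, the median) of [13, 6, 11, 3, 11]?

11

Step 1: Sort the data: [3, 6, 11, 11, 13]
Step 2: n = 5
Step 3: Q2 is the median. Since n is odd, it is the middle value at position 3: 11
Step 4: Q2 = 11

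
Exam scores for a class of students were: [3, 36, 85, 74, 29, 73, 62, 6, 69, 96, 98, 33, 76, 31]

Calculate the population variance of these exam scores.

928.7806

Step 1: Compute the mean: (3 + 36 + 85 + 74 + 29 + 73 + 62 + 6 + 69 + 96 + 98 + 33 + 76 + 31) / 14 = 55.0714
Step 2: Compute squared deviations from the mean:
  (3 - 55.0714)^2 = 2711.4337
  (36 - 55.0714)^2 = 363.7194
  (85 - 55.0714)^2 = 895.7194
  (74 - 55.0714)^2 = 358.2908
  (29 - 55.0714)^2 = 679.7194
  (73 - 55.0714)^2 = 321.4337
  (62 - 55.0714)^2 = 48.0051
  (6 - 55.0714)^2 = 2408.0051
  (69 - 55.0714)^2 = 194.0051
  (96 - 55.0714)^2 = 1675.148
  (98 - 55.0714)^2 = 1842.8622
  (33 - 55.0714)^2 = 487.148
  (76 - 55.0714)^2 = 438.0051
  (31 - 55.0714)^2 = 579.4337
Step 3: Sum of squared deviations = 13002.9286
Step 4: Population variance = 13002.9286 / 14 = 928.7806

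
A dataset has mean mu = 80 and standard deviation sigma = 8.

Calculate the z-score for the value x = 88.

1

Step 1: Recall the z-score formula: z = (x - mu) / sigma
Step 2: Substitute values: z = (88 - 80) / 8
Step 3: z = 8 / 8 = 1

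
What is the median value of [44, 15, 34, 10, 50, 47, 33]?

34

Step 1: Sort the data in ascending order: [10, 15, 33, 34, 44, 47, 50]
Step 2: The number of values is n = 7.
Step 3: Since n is odd, the median is the middle value at position 4: 34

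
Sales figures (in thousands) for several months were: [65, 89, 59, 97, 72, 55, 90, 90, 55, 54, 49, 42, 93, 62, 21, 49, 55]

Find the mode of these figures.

55

Step 1: Count the frequency of each value:
  21: appears 1 time(s)
  42: appears 1 time(s)
  49: appears 2 time(s)
  54: appears 1 time(s)
  55: appears 3 time(s)
  59: appears 1 time(s)
  62: appears 1 time(s)
  65: appears 1 time(s)
  72: appears 1 time(s)
  89: appears 1 time(s)
  90: appears 2 time(s)
  93: appears 1 time(s)
  97: appears 1 time(s)
Step 2: The value 55 appears most frequently (3 times).
Step 3: Mode = 55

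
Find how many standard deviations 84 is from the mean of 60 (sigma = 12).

2

Step 1: Recall the z-score formula: z = (x - mu) / sigma
Step 2: Substitute values: z = (84 - 60) / 12
Step 3: z = 24 / 12 = 2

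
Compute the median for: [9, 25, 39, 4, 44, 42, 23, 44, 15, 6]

24

Step 1: Sort the data in ascending order: [4, 6, 9, 15, 23, 25, 39, 42, 44, 44]
Step 2: The number of values is n = 10.
Step 3: Since n is even, the median is the average of positions 5 and 6:
  Median = (23 + 25) / 2 = 24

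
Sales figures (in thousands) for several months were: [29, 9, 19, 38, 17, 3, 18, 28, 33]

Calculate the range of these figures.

35

Step 1: Identify the maximum value: max = 38
Step 2: Identify the minimum value: min = 3
Step 3: Range = max - min = 38 - 3 = 35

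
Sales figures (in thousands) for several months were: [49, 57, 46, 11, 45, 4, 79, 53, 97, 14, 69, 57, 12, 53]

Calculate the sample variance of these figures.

749.0549

Step 1: Compute the mean: (49 + 57 + 46 + 11 + 45 + 4 + 79 + 53 + 97 + 14 + 69 + 57 + 12 + 53) / 14 = 46.1429
Step 2: Compute squared deviations from the mean:
  (49 - 46.1429)^2 = 8.1633
  (57 - 46.1429)^2 = 117.8776
  (46 - 46.1429)^2 = 0.0204
  (11 - 46.1429)^2 = 1235.0204
  (45 - 46.1429)^2 = 1.3061
  (4 - 46.1429)^2 = 1776.0204
  (79 - 46.1429)^2 = 1079.5918
  (53 - 46.1429)^2 = 47.0204
  (97 - 46.1429)^2 = 2586.449
  (14 - 46.1429)^2 = 1033.1633
  (69 - 46.1429)^2 = 522.449
  (57 - 46.1429)^2 = 117.8776
  (12 - 46.1429)^2 = 1165.7347
  (53 - 46.1429)^2 = 47.0204
Step 3: Sum of squared deviations = 9737.7143
Step 4: Sample variance = 9737.7143 / 13 = 749.0549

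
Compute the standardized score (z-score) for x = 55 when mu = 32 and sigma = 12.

1.9167

Step 1: Recall the z-score formula: z = (x - mu) / sigma
Step 2: Substitute values: z = (55 - 32) / 12
Step 3: z = 23 / 12 = 1.9167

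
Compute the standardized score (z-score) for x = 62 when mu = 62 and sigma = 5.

0

Step 1: Recall the z-score formula: z = (x - mu) / sigma
Step 2: Substitute values: z = (62 - 62) / 5
Step 3: z = 0 / 5 = 0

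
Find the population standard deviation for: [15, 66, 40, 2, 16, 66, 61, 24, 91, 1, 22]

28.6391

Step 1: Compute the mean: 36.7273
Step 2: Sum of squared deviations from the mean: 9022.1818
Step 3: Population variance = 9022.1818 / 11 = 820.1983
Step 4: Standard deviation = sqrt(820.1983) = 28.6391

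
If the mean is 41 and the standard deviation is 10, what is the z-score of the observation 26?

-1.5

Step 1: Recall the z-score formula: z = (x - mu) / sigma
Step 2: Substitute values: z = (26 - 41) / 10
Step 3: z = -15 / 10 = -1.5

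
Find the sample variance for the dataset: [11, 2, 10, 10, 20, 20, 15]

40.619

Step 1: Compute the mean: (11 + 2 + 10 + 10 + 20 + 20 + 15) / 7 = 12.5714
Step 2: Compute squared deviations from the mean:
  (11 - 12.5714)^2 = 2.4694
  (2 - 12.5714)^2 = 111.7551
  (10 - 12.5714)^2 = 6.6122
  (10 - 12.5714)^2 = 6.6122
  (20 - 12.5714)^2 = 55.1837
  (20 - 12.5714)^2 = 55.1837
  (15 - 12.5714)^2 = 5.898
Step 3: Sum of squared deviations = 243.7143
Step 4: Sample variance = 243.7143 / 6 = 40.619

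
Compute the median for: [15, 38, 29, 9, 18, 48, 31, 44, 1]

29

Step 1: Sort the data in ascending order: [1, 9, 15, 18, 29, 31, 38, 44, 48]
Step 2: The number of values is n = 9.
Step 3: Since n is odd, the median is the middle value at position 5: 29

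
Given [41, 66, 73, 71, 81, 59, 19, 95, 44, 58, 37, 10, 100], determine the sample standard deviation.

27.1907

Step 1: Compute the mean: 58
Step 2: Sum of squared deviations from the mean: 8872
Step 3: Sample variance = 8872 / 12 = 739.3333
Step 4: Standard deviation = sqrt(739.3333) = 27.1907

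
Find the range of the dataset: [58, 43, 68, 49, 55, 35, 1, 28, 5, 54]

67

Step 1: Identify the maximum value: max = 68
Step 2: Identify the minimum value: min = 1
Step 3: Range = max - min = 68 - 1 = 67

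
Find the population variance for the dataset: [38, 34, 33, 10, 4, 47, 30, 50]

231.1875

Step 1: Compute the mean: (38 + 34 + 33 + 10 + 4 + 47 + 30 + 50) / 8 = 30.75
Step 2: Compute squared deviations from the mean:
  (38 - 30.75)^2 = 52.5625
  (34 - 30.75)^2 = 10.5625
  (33 - 30.75)^2 = 5.0625
  (10 - 30.75)^2 = 430.5625
  (4 - 30.75)^2 = 715.5625
  (47 - 30.75)^2 = 264.0625
  (30 - 30.75)^2 = 0.5625
  (50 - 30.75)^2 = 370.5625
Step 3: Sum of squared deviations = 1849.5
Step 4: Population variance = 1849.5 / 8 = 231.1875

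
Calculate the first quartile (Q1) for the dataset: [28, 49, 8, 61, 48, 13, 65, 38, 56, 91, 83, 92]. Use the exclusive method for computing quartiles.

30.5

Step 1: Sort the data: [8, 13, 28, 38, 48, 49, 56, 61, 65, 83, 91, 92]
Step 2: n = 12
Step 3: Using the exclusive quartile method:
  Q1 = 30.5
  Q2 (median) = 52.5
  Q3 = 78.5
  IQR = Q3 - Q1 = 78.5 - 30.5 = 48
Step 4: Q1 = 30.5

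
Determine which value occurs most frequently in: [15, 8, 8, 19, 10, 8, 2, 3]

8

Step 1: Count the frequency of each value:
  2: appears 1 time(s)
  3: appears 1 time(s)
  8: appears 3 time(s)
  10: appears 1 time(s)
  15: appears 1 time(s)
  19: appears 1 time(s)
Step 2: The value 8 appears most frequently (3 times).
Step 3: Mode = 8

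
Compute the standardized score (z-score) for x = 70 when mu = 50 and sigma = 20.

1

Step 1: Recall the z-score formula: z = (x - mu) / sigma
Step 2: Substitute values: z = (70 - 50) / 20
Step 3: z = 20 / 20 = 1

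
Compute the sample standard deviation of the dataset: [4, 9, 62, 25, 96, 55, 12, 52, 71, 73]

31.547

Step 1: Compute the mean: 45.9
Step 2: Sum of squared deviations from the mean: 8956.9
Step 3: Sample variance = 8956.9 / 9 = 995.2111
Step 4: Standard deviation = sqrt(995.2111) = 31.547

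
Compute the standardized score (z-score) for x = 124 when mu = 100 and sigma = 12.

2

Step 1: Recall the z-score formula: z = (x - mu) / sigma
Step 2: Substitute values: z = (124 - 100) / 12
Step 3: z = 24 / 12 = 2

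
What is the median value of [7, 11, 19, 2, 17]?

11

Step 1: Sort the data in ascending order: [2, 7, 11, 17, 19]
Step 2: The number of values is n = 5.
Step 3: Since n is odd, the median is the middle value at position 3: 11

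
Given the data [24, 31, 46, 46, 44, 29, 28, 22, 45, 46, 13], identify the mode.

46

Step 1: Count the frequency of each value:
  13: appears 1 time(s)
  22: appears 1 time(s)
  24: appears 1 time(s)
  28: appears 1 time(s)
  29: appears 1 time(s)
  31: appears 1 time(s)
  44: appears 1 time(s)
  45: appears 1 time(s)
  46: appears 3 time(s)
Step 2: The value 46 appears most frequently (3 times).
Step 3: Mode = 46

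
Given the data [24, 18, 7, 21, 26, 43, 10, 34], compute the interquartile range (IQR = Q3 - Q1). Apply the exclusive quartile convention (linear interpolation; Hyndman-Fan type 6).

20

Step 1: Sort the data: [7, 10, 18, 21, 24, 26, 34, 43]
Step 2: n = 8
Step 3: Using the exclusive quartile method:
  Q1 = 12
  Q2 (median) = 22.5
  Q3 = 32
  IQR = Q3 - Q1 = 32 - 12 = 20
Step 4: IQR = 20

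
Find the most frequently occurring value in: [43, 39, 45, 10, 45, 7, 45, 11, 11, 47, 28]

45

Step 1: Count the frequency of each value:
  7: appears 1 time(s)
  10: appears 1 time(s)
  11: appears 2 time(s)
  28: appears 1 time(s)
  39: appears 1 time(s)
  43: appears 1 time(s)
  45: appears 3 time(s)
  47: appears 1 time(s)
Step 2: The value 45 appears most frequently (3 times).
Step 3: Mode = 45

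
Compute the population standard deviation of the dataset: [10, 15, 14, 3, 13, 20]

5.1881

Step 1: Compute the mean: 12.5
Step 2: Sum of squared deviations from the mean: 161.5
Step 3: Population variance = 161.5 / 6 = 26.9167
Step 4: Standard deviation = sqrt(26.9167) = 5.1881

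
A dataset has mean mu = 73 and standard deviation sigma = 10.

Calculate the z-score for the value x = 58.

-1.5

Step 1: Recall the z-score formula: z = (x - mu) / sigma
Step 2: Substitute values: z = (58 - 73) / 10
Step 3: z = -15 / 10 = -1.5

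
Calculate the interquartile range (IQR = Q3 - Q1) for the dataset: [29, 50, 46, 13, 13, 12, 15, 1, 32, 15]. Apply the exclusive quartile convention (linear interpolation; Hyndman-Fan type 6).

22.75

Step 1: Sort the data: [1, 12, 13, 13, 15, 15, 29, 32, 46, 50]
Step 2: n = 10
Step 3: Using the exclusive quartile method:
  Q1 = 12.75
  Q2 (median) = 15
  Q3 = 35.5
  IQR = Q3 - Q1 = 35.5 - 12.75 = 22.75
Step 4: IQR = 22.75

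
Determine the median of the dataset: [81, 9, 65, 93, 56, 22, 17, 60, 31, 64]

58

Step 1: Sort the data in ascending order: [9, 17, 22, 31, 56, 60, 64, 65, 81, 93]
Step 2: The number of values is n = 10.
Step 3: Since n is even, the median is the average of positions 5 and 6:
  Median = (56 + 60) / 2 = 58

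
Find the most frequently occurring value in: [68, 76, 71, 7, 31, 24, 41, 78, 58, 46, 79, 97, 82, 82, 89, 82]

82

Step 1: Count the frequency of each value:
  7: appears 1 time(s)
  24: appears 1 time(s)
  31: appears 1 time(s)
  41: appears 1 time(s)
  46: appears 1 time(s)
  58: appears 1 time(s)
  68: appears 1 time(s)
  71: appears 1 time(s)
  76: appears 1 time(s)
  78: appears 1 time(s)
  79: appears 1 time(s)
  82: appears 3 time(s)
  89: appears 1 time(s)
  97: appears 1 time(s)
Step 2: The value 82 appears most frequently (3 times).
Step 3: Mode = 82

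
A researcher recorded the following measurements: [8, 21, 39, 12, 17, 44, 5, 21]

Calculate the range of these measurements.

39

Step 1: Identify the maximum value: max = 44
Step 2: Identify the minimum value: min = 5
Step 3: Range = max - min = 44 - 5 = 39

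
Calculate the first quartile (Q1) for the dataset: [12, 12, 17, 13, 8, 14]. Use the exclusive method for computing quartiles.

11

Step 1: Sort the data: [8, 12, 12, 13, 14, 17]
Step 2: n = 6
Step 3: Using the exclusive quartile method:
  Q1 = 11
  Q2 (median) = 12.5
  Q3 = 14.75
  IQR = Q3 - Q1 = 14.75 - 11 = 3.75
Step 4: Q1 = 11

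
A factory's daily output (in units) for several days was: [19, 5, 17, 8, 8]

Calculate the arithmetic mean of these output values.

11.4

Step 1: Sum all values: 19 + 5 + 17 + 8 + 8 = 57
Step 2: Count the number of values: n = 5
Step 3: Mean = sum / n = 57 / 5 = 11.4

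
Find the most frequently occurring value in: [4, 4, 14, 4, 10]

4

Step 1: Count the frequency of each value:
  4: appears 3 time(s)
  10: appears 1 time(s)
  14: appears 1 time(s)
Step 2: The value 4 appears most frequently (3 times).
Step 3: Mode = 4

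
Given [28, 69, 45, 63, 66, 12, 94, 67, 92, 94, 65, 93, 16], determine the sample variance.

839.141

Step 1: Compute the mean: (28 + 69 + 45 + 63 + 66 + 12 + 94 + 67 + 92 + 94 + 65 + 93 + 16) / 13 = 61.8462
Step 2: Compute squared deviations from the mean:
  (28 - 61.8462)^2 = 1145.5621
  (69 - 61.8462)^2 = 51.1775
  (45 - 61.8462)^2 = 283.7929
  (63 - 61.8462)^2 = 1.3314
  (66 - 61.8462)^2 = 17.2544
  (12 - 61.8462)^2 = 2484.6391
  (94 - 61.8462)^2 = 1033.8698
  (67 - 61.8462)^2 = 26.5621
  (92 - 61.8462)^2 = 909.2544
  (94 - 61.8462)^2 = 1033.8698
  (65 - 61.8462)^2 = 9.9467
  (93 - 61.8462)^2 = 970.5621
  (16 - 61.8462)^2 = 2101.8698
Step 3: Sum of squared deviations = 10069.6923
Step 4: Sample variance = 10069.6923 / 12 = 839.141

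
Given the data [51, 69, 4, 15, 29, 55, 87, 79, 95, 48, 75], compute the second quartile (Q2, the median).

55

Step 1: Sort the data: [4, 15, 29, 48, 51, 55, 69, 75, 79, 87, 95]
Step 2: n = 11
Step 3: Q2 is the median. Since n is odd, it is the middle value at position 6: 55
Step 4: Q2 = 55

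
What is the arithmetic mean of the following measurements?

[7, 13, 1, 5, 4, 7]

6.1667

Step 1: Sum all values: 7 + 13 + 1 + 5 + 4 + 7 = 37
Step 2: Count the number of values: n = 6
Step 3: Mean = sum / n = 37 / 6 = 6.1667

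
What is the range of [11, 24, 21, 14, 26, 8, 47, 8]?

39

Step 1: Identify the maximum value: max = 47
Step 2: Identify the minimum value: min = 8
Step 3: Range = max - min = 47 - 8 = 39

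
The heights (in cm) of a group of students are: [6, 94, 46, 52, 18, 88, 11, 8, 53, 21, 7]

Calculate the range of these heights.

88

Step 1: Identify the maximum value: max = 94
Step 2: Identify the minimum value: min = 6
Step 3: Range = max - min = 94 - 6 = 88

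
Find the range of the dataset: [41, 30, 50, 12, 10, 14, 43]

40

Step 1: Identify the maximum value: max = 50
Step 2: Identify the minimum value: min = 10
Step 3: Range = max - min = 50 - 10 = 40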